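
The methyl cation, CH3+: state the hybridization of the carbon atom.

Three σ bonds to H, empty p orbital → sp2, trigonal planar.

sp^2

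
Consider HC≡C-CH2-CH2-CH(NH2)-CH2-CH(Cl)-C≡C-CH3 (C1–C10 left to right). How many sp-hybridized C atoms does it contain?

4

C1: sp ✓
C2: sp ✓
C3: sp3
C4: sp3
C5: sp3
C6: sp3
C7: sp3
C8: sp ✓
C9: sp ✓
C10: sp3
C1, C2, C8, C9 → 4 sp carbons.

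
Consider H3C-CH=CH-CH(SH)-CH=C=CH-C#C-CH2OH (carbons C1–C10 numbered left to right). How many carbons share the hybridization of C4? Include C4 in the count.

C4 is sp3 (only σ bonds).
C1: sp3 ✓
C2: sp2
C3: sp2
C4: sp3 ✓
C5: sp2
C6: sp
C7: sp2
C8: sp
C9: sp
C10: sp3 ✓
3 carbons are sp3.

3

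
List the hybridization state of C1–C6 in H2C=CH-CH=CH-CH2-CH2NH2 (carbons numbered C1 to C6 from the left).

C1 sp2, C2 sp2, C3 sp2, C4 sp2, C5 sp3, C6 sp3

C1 is sp2: 3 σ bonds, plus one π bond, 3 electron-density regions.
C2: 3 σ bonds, plus one π bond; 3 regions of electron density → sp2.
C3 has 3 σ bonds, plus one π bond: steric number 3 → sp2.
C4 (3 σ bonds, plus one π bond) has steric number 3: sp2.
C5: 4 σ bonds — 4 electron domains, sp3.
C6: 4 σ bonds — 4 electron domains, sp3.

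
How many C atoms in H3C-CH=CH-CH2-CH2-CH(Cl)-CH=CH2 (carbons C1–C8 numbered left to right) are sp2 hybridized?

4

C1: sp3
C2: sp2 ✓
C3: sp2 ✓
C4: sp3
C5: sp3
C6: sp3
C7: sp2 ✓
C8: sp2 ✓
C2, C3, C7, C8 → 4 sp2 carbons.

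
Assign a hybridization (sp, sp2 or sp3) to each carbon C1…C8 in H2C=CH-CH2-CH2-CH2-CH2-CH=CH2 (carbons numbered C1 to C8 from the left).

C1 carries 3 σ bonds, plus one π bond, giving a steric number of 3, so it is sp2.
C2: 3 σ bonds, plus one π bond; 3 regions of electron density → sp2.
C3 has 4 σ bonds: steric number 4 → sp3.
C4: 4 σ bonds; 4 regions of electron density → sp3.
C5 has 4 σ bonds: steric number 4 → sp3.
C6: 4 σ bonds — 4 electron domains, sp3.
C7 is sp2: 3 σ bonds, plus one π bond, 3 electron-density regions.
C8: 3 σ bonds, plus one π bond — 3 electron domains, sp2.

C1 sp2, C2 sp2, C3 sp3, C4 sp3, C5 sp3, C6 sp3, C7 sp2, C8 sp2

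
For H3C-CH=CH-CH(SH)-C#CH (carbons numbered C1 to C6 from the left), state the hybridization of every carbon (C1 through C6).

C1 — 4 σ bonds. Steric number 4, so sp3.
C2: 3 σ bonds, plus one π bond; 3 regions of electron density → sp2.
C3: 3 σ bonds, plus one π bond; 3 regions of electron density → sp2.
C4 is sp3: 4 σ bonds, 4 electron-density regions.
C5 is sp: 2 σ bonds, plus two π bonds, 2 electron-density regions.
C6 — 2 σ bonds, plus two π bonds. Steric number 2, so sp.

C1 sp3, C2 sp2, C3 sp2, C4 sp3, C5 sp, C6 sp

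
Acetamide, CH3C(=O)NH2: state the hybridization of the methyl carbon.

The methyl carbon carries 4 σ bonds, giving a steric number of 4, so it is sp3.

sp^3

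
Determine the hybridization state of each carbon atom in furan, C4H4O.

Each carbon atom is sp2: 3 σ bonds, plus one π bond, 3 electron-density regions.

sp2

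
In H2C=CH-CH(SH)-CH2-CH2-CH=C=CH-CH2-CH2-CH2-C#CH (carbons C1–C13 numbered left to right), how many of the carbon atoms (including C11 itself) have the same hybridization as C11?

6

C11 is sp3 (only σ bonds).
C1: sp2
C2: sp2
C3: sp3 ✓
C4: sp3 ✓
C5: sp3 ✓
C6: sp2
C7: sp
C8: sp2
C9: sp3 ✓
C10: sp3 ✓
C11: sp3 ✓
C12: sp
C13: sp
6 carbons are sp3.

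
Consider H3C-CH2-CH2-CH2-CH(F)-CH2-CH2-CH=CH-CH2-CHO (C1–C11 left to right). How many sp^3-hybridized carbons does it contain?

8

C1: sp3 ✓
C2: sp3 ✓
C3: sp3 ✓
C4: sp3 ✓
C5: sp3 ✓
C6: sp3 ✓
C7: sp3 ✓
C8: sp2
C9: sp2
C10: sp3 ✓
C11: sp2
C1, C2, C3, C4, C5, C6, C7, C10 → 8 sp3 carbons.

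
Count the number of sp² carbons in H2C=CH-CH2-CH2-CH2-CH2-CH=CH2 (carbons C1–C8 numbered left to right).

4

C1: sp2 ✓
C2: sp2 ✓
C3: sp3
C4: sp3
C5: sp3
C6: sp3
C7: sp2 ✓
C8: sp2 ✓
C1, C2, C7, C8 → 4 sp2 carbons.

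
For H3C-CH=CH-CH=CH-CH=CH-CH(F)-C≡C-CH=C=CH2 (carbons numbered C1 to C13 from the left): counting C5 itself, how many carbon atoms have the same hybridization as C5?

C5 is sp2 (one π bond).
C1: sp3
C2: sp2 ✓
C3: sp2 ✓
C4: sp2 ✓
C5: sp2 ✓
C6: sp2 ✓
C7: sp2 ✓
C8: sp3
C9: sp
C10: sp
C11: sp2 ✓
C12: sp
C13: sp2 ✓
8 carbons are sp2.

8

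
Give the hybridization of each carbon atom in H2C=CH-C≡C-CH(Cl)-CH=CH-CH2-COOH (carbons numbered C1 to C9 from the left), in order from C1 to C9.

C1 carries 3 σ bonds, plus one π bond, giving a steric number of 3, so it is sp2.
C2 (3 σ bonds, plus one π bond) has steric number 3: sp2.
C3 carries 2 σ bonds, plus two π bonds, giving a steric number of 2, so it is sp.
C4: 2 σ bonds, plus two π bonds; 2 regions of electron density → sp.
C5 has 4 σ bonds: steric number 4 → sp3.
C6: 3 σ bonds, plus one π bond; 3 regions of electron density → sp2.
C7 is sp2: 3 σ bonds, plus one π bond, 3 electron-density regions.
C8 is sp3: 4 σ bonds, 4 electron-density regions.
C9 carries 3 σ bonds, plus one π bond, giving a steric number of 3, so it is sp2.

C1 sp2, C2 sp2, C3 sp, C4 sp, C5 sp3, C6 sp2, C7 sp2, C8 sp3, C9 sp2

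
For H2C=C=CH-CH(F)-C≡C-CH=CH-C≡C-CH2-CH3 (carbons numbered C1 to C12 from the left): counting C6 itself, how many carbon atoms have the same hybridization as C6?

C6 is sp (two π bonds).
C1: sp2
C2: sp ✓
C3: sp2
C4: sp3
C5: sp ✓
C6: sp ✓
C7: sp2
C8: sp2
C9: sp ✓
C10: sp ✓
C11: sp3
C12: sp3
5 carbons are sp.

5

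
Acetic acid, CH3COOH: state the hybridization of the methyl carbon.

sp3

The methyl carbon (4 σ bonds) has steric number 4: sp3.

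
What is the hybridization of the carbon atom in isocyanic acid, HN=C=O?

sp

The carbon atom: 2 σ bonds, plus two π bonds; 2 regions of electron density → sp.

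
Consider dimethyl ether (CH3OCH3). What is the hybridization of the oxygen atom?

sp³

Two σ bonds + two lone pairs = steric number 4 → sp3.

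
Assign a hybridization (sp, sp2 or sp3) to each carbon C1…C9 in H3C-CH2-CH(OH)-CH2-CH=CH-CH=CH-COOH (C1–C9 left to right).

C1: 4 σ bonds — 4 electron domains, sp3.
C2: 4 σ bonds — 4 electron domains, sp3.
C3 carries 4 σ bonds, giving a steric number of 4, so it is sp3.
C4: 4 σ bonds; 4 regions of electron density → sp3.
C5 (3 σ bonds, plus one π bond) has steric number 3: sp2.
C6 — 3 σ bonds, plus one π bond. Steric number 3, so sp2.
C7 (3 σ bonds, plus one π bond) has steric number 3: sp2.
C8 has 3 σ bonds, plus one π bond: steric number 3 → sp2.
C9 has 3 σ bonds, plus one π bond: steric number 3 → sp2.

C1 sp3, C2 sp3, C3 sp3, C4 sp3, C5 sp2, C6 sp2, C7 sp2, C8 sp2, C9 sp2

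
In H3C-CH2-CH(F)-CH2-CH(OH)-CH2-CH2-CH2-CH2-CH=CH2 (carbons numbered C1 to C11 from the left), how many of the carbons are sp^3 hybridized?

C1: sp3 ✓
C2: sp3 ✓
C3: sp3 ✓
C4: sp3 ✓
C5: sp3 ✓
C6: sp3 ✓
C7: sp3 ✓
C8: sp3 ✓
C9: sp3 ✓
C10: sp2
C11: sp2
C1, C2, C3, C4, C5, C6, C7, C8, C9 → 9 sp3 carbons.

9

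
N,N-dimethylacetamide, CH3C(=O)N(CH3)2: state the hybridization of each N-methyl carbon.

sp3

Each N-methyl carbon carries 4 σ bonds, giving a steric number of 4, so it is sp3.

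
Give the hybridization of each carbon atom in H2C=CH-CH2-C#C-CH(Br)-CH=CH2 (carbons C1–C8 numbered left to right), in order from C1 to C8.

C1 sp2, C2 sp2, C3 sp3, C4 sp, C5 sp, C6 sp3, C7 sp2, C8 sp2

C1 is sp2: 3 σ bonds, plus one π bond, 3 electron-density regions.
C2 has 3 σ bonds, plus one π bond: steric number 3 → sp2.
C3 (4 σ bonds) has steric number 4: sp3.
C4 carries 2 σ bonds, plus two π bonds, giving a steric number of 2, so it is sp.
C5 (2 σ bonds, plus two π bonds) has steric number 2: sp.
C6 carries 4 σ bonds, giving a steric number of 4, so it is sp3.
C7: 3 σ bonds, plus one π bond — 3 electron domains, sp2.
C8 (3 σ bonds, plus one π bond) has steric number 3: sp2.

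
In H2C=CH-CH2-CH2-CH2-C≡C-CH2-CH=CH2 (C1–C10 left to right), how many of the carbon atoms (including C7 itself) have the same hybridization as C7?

2

C7 is sp (two π bonds).
C1: sp2
C2: sp2
C3: sp3
C4: sp3
C5: sp3
C6: sp ✓
C7: sp ✓
C8: sp3
C9: sp2
C10: sp2
2 carbons are sp.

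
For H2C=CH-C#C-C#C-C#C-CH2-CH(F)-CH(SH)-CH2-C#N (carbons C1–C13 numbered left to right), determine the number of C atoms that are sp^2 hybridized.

2

C1: sp2 ✓
C2: sp2 ✓
C3: sp
C4: sp
C5: sp
C6: sp
C7: sp
C8: sp
C9: sp3
C10: sp3
C11: sp3
C12: sp3
C13: sp
C1, C2 → 2 sp2 carbons.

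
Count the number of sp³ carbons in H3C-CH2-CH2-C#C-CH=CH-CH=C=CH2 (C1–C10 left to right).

3

C1: sp3 ✓
C2: sp3 ✓
C3: sp3 ✓
C4: sp
C5: sp
C6: sp2
C7: sp2
C8: sp2
C9: sp
C10: sp2
C1, C2, C3 → 3 sp3 carbons.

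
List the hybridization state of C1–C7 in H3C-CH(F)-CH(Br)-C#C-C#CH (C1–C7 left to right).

C1 sp3, C2 sp3, C3 sp3, C4 sp, C5 sp, C6 sp, C7 sp

C1: 4 σ bonds — 4 electron domains, sp3.
C2 — 4 σ bonds. Steric number 4, so sp3.
C3 (4 σ bonds) has steric number 4: sp3.
C4 carries 2 σ bonds, plus two π bonds, giving a steric number of 2, so it is sp.
C5 (2 σ bonds, plus two π bonds) has steric number 2: sp.
C6 (2 σ bonds, plus two π bonds) has steric number 2: sp.
C7 has 2 σ bonds, plus two π bonds: steric number 2 → sp.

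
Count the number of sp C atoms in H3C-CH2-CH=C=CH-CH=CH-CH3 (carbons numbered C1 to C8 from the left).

C1: sp3
C2: sp3
C3: sp2
C4: sp ✓
C5: sp2
C6: sp2
C7: sp2
C8: sp3
C4 → 1 sp carbon.

1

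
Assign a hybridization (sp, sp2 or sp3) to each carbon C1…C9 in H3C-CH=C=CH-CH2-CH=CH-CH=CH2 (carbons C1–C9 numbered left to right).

C1 sp3, C2 sp2, C3 sp, C4 sp2, C5 sp3, C6 sp2, C7 sp2, C8 sp2, C9 sp2

C1 — 4 σ bonds. Steric number 4, so sp3.
C2 carries 3 σ bonds, plus one π bond, giving a steric number of 3, so it is sp2.
C3 — 2 σ bonds, plus two π bonds. Steric number 2, so sp.
C4 — 3 σ bonds, plus one π bond. Steric number 3, so sp2.
C5 has 4 σ bonds: steric number 4 → sp3.
C6 has 3 σ bonds, plus one π bond: steric number 3 → sp2.
C7 is sp2: 3 σ bonds, plus one π bond, 3 electron-density regions.
C8 is sp2: 3 σ bonds, plus one π bond, 3 electron-density regions.
C9 (3 σ bonds, plus one π bond) has steric number 3: sp2.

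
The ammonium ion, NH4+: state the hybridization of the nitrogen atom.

sp^3

Four σ bonds, no lone pair → sp3, tetrahedral.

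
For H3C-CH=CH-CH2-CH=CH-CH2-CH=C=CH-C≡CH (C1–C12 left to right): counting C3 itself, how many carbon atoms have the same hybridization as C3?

C3 is sp2 (one π bond).
C1: sp3
C2: sp2 ✓
C3: sp2 ✓
C4: sp3
C5: sp2 ✓
C6: sp2 ✓
C7: sp3
C8: sp2 ✓
C9: sp
C10: sp2 ✓
C11: sp
C12: sp
6 carbons are sp2.

6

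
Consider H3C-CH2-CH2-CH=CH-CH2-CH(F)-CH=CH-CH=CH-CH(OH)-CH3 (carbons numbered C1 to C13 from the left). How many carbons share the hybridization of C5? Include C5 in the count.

C5 is sp2 (one π bond).
C1: sp3
C2: sp3
C3: sp3
C4: sp2 ✓
C5: sp2 ✓
C6: sp3
C7: sp3
C8: sp2 ✓
C9: sp2 ✓
C10: sp2 ✓
C11: sp2 ✓
C12: sp3
C13: sp3
6 carbons are sp2.

6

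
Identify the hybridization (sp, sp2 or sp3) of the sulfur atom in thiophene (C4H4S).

sp^2

Analogous to furan: one S lone pair in the aromatic π system, S is sp2.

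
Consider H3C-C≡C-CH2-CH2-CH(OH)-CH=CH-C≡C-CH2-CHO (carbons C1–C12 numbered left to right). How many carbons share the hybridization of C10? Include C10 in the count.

4

C10 is sp (two π bonds).
C1: sp3
C2: sp ✓
C3: sp ✓
C4: sp3
C5: sp3
C6: sp3
C7: sp2
C8: sp2
C9: sp ✓
C10: sp ✓
C11: sp3
C12: sp2
4 carbons are sp.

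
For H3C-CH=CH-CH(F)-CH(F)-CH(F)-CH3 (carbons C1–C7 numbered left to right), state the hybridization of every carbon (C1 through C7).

C1 (4 σ bonds) has steric number 4: sp3.
C2 is sp2: 3 σ bonds, plus one π bond, 3 electron-density regions.
C3: 3 σ bonds, plus one π bond — 3 electron domains, sp2.
C4: 4 σ bonds — 4 electron domains, sp3.
C5 is sp3: 4 σ bonds, 4 electron-density regions.
C6 — 4 σ bonds. Steric number 4, so sp3.
C7 — 4 σ bonds. Steric number 4, so sp3.

C1 sp3, C2 sp2, C3 sp2, C4 sp3, C5 sp3, C6 sp3, C7 sp3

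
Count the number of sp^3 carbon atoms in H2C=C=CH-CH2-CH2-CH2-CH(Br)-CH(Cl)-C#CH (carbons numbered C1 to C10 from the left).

C1: sp2
C2: sp
C3: sp2
C4: sp3 ✓
C5: sp3 ✓
C6: sp3 ✓
C7: sp3 ✓
C8: sp3 ✓
C9: sp
C10: sp
C4, C5, C6, C7, C8 → 5 sp3 carbons.

5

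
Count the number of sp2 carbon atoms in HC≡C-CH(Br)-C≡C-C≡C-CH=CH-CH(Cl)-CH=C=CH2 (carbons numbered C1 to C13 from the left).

4

C1: sp
C2: sp
C3: sp3
C4: sp
C5: sp
C6: sp
C7: sp
C8: sp2 ✓
C9: sp2 ✓
C10: sp3
C11: sp2 ✓
C12: sp
C13: sp2 ✓
C8, C9, C11, C13 → 4 sp2 carbons.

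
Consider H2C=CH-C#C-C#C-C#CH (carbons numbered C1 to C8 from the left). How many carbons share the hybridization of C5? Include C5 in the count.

6

C5 is sp (two π bonds).
C1: sp2
C2: sp2
C3: sp ✓
C4: sp ✓
C5: sp ✓
C6: sp ✓
C7: sp ✓
C8: sp ✓
6 carbons are sp.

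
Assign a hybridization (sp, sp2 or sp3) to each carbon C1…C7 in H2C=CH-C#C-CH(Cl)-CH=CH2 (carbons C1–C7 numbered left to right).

C1 (3 σ bonds, plus one π bond) has steric number 3: sp2.
C2: 3 σ bonds, plus one π bond; 3 regions of electron density → sp2.
C3: 2 σ bonds, plus two π bonds; 2 regions of electron density → sp.
C4 — 2 σ bonds, plus two π bonds. Steric number 2, so sp.
C5 — 4 σ bonds. Steric number 4, so sp3.
C6 (3 σ bonds, plus one π bond) has steric number 3: sp2.
C7: 3 σ bonds, plus one π bond — 3 electron domains, sp2.

C1 sp2, C2 sp2, C3 sp, C4 sp, C5 sp3, C6 sp2, C7 sp2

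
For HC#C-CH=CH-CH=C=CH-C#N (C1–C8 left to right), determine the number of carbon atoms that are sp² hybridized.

C1: sp
C2: sp
C3: sp2 ✓
C4: sp2 ✓
C5: sp2 ✓
C6: sp
C7: sp2 ✓
C8: sp
C3, C4, C5, C7 → 4 sp2 carbons.

4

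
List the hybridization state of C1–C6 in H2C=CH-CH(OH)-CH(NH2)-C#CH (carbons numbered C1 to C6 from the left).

C1 sp2, C2 sp2, C3 sp3, C4 sp3, C5 sp, C6 sp

C1 carries 3 σ bonds, plus one π bond, giving a steric number of 3, so it is sp2.
C2 is sp2: 3 σ bonds, plus one π bond, 3 electron-density regions.
C3: 4 σ bonds; 4 regions of electron density → sp3.
C4: 4 σ bonds; 4 regions of electron density → sp3.
C5 carries 2 σ bonds, plus two π bonds, giving a steric number of 2, so it is sp.
C6: 2 σ bonds, plus two π bonds; 2 regions of electron density → sp.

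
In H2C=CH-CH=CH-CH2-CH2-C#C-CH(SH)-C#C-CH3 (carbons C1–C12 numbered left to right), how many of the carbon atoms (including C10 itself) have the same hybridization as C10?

C10 is sp (two π bonds).
C1: sp2
C2: sp2
C3: sp2
C4: sp2
C5: sp3
C6: sp3
C7: sp ✓
C8: sp ✓
C9: sp3
C10: sp ✓
C11: sp ✓
C12: sp3
4 carbons are sp.

4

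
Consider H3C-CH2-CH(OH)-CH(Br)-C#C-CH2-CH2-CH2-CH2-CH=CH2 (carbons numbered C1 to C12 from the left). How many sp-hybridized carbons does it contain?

C1: sp3
C2: sp3
C3: sp3
C4: sp3
C5: sp ✓
C6: sp ✓
C7: sp3
C8: sp3
C9: sp3
C10: sp3
C11: sp2
C12: sp2
C5, C6 → 2 sp carbons.

2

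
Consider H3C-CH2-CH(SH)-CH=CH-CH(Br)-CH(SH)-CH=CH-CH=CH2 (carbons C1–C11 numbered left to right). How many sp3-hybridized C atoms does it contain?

5

C1: sp3 ✓
C2: sp3 ✓
C3: sp3 ✓
C4: sp2
C5: sp2
C6: sp3 ✓
C7: sp3 ✓
C8: sp2
C9: sp2
C10: sp2
C11: sp2
C1, C2, C3, C6, C7 → 5 sp3 carbons.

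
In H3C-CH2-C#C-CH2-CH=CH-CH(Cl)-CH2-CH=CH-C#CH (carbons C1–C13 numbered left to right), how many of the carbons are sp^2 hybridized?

C1: sp3
C2: sp3
C3: sp
C4: sp
C5: sp3
C6: sp2 ✓
C7: sp2 ✓
C8: sp3
C9: sp3
C10: sp2 ✓
C11: sp2 ✓
C12: sp
C13: sp
C6, C7, C10, C11 → 4 sp2 carbons.

4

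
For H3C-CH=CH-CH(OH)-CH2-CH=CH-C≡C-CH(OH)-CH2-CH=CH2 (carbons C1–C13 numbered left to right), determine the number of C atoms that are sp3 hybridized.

5

C1: sp3 ✓
C2: sp2
C3: sp2
C4: sp3 ✓
C5: sp3 ✓
C6: sp2
C7: sp2
C8: sp
C9: sp
C10: sp3 ✓
C11: sp3 ✓
C12: sp2
C13: sp2
C1, C4, C5, C10, C11 → 5 sp3 carbons.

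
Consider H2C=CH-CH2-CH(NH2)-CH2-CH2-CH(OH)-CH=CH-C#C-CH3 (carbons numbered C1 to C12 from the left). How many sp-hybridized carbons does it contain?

2

C1: sp2
C2: sp2
C3: sp3
C4: sp3
C5: sp3
C6: sp3
C7: sp3
C8: sp2
C9: sp2
C10: sp ✓
C11: sp ✓
C12: sp3
C10, C11 → 2 sp carbons.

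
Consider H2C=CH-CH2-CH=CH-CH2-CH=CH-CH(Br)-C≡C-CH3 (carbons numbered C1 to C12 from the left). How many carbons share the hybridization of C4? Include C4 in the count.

6

C4 is sp2 (one π bond).
C1: sp2 ✓
C2: sp2 ✓
C3: sp3
C4: sp2 ✓
C5: sp2 ✓
C6: sp3
C7: sp2 ✓
C8: sp2 ✓
C9: sp3
C10: sp
C11: sp
C12: sp3
6 carbons are sp2.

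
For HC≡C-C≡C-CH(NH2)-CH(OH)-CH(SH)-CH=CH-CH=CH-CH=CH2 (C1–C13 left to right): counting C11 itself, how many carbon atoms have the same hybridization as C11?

C11 is sp2 (one π bond).
C1: sp
C2: sp
C3: sp
C4: sp
C5: sp3
C6: sp3
C7: sp3
C8: sp2 ✓
C9: sp2 ✓
C10: sp2 ✓
C11: sp2 ✓
C12: sp2 ✓
C13: sp2 ✓
6 carbons are sp2.

6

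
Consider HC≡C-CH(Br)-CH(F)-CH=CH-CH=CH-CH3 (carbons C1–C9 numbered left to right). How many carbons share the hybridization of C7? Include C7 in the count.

4

C7 is sp2 (one π bond).
C1: sp
C2: sp
C3: sp3
C4: sp3
C5: sp2 ✓
C6: sp2 ✓
C7: sp2 ✓
C8: sp2 ✓
C9: sp3
4 carbons are sp2.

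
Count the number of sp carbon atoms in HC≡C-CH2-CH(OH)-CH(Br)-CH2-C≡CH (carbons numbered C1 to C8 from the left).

C1: sp ✓
C2: sp ✓
C3: sp3
C4: sp3
C5: sp3
C6: sp3
C7: sp ✓
C8: sp ✓
C1, C2, C7, C8 → 4 sp carbons.

4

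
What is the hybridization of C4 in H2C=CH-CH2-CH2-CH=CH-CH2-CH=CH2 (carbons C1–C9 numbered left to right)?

C4 carries 4 σ bonds, giving a steric number of 4, so it is sp3.

sp³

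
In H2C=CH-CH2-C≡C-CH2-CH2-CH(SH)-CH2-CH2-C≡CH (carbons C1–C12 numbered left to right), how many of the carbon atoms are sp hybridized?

C1: sp2
C2: sp2
C3: sp3
C4: sp ✓
C5: sp ✓
C6: sp3
C7: sp3
C8: sp3
C9: sp3
C10: sp3
C11: sp ✓
C12: sp ✓
C4, C5, C11, C12 → 4 sp carbons.

4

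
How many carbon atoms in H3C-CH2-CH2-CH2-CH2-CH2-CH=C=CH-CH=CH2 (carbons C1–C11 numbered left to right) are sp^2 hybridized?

4

C1: sp3
C2: sp3
C3: sp3
C4: sp3
C5: sp3
C6: sp3
C7: sp2 ✓
C8: sp
C9: sp2 ✓
C10: sp2 ✓
C11: sp2 ✓
C7, C9, C10, C11 → 4 sp2 carbons.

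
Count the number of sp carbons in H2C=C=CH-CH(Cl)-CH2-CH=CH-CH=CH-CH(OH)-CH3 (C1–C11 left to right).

1

C1: sp2
C2: sp ✓
C3: sp2
C4: sp3
C5: sp3
C6: sp2
C7: sp2
C8: sp2
C9: sp2
C10: sp3
C11: sp3
C2 → 1 sp carbon.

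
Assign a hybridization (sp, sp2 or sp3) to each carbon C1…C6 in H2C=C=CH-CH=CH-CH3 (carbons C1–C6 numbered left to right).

C1 carries 3 σ bonds, plus one π bond, giving a steric number of 3, so it is sp2.
C2 carries 2 σ bonds, plus two π bonds, giving a steric number of 2, so it is sp.
C3 is sp2: 3 σ bonds, plus one π bond, 3 electron-density regions.
C4 — 3 σ bonds, plus one π bond. Steric number 3, so sp2.
C5: 3 σ bonds, plus one π bond; 3 regions of electron density → sp2.
C6 carries 4 σ bonds, giving a steric number of 4, so it is sp3.

C1 sp2, C2 sp, C3 sp2, C4 sp2, C5 sp2, C6 sp3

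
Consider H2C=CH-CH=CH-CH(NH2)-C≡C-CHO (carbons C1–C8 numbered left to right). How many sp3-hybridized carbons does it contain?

C1: sp2
C2: sp2
C3: sp2
C4: sp2
C5: sp3 ✓
C6: sp
C7: sp
C8: sp2
C5 → 1 sp3 carbon.

1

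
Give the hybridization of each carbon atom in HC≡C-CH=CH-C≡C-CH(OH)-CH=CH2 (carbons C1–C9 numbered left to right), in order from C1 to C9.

C1 sp, C2 sp, C3 sp2, C4 sp2, C5 sp, C6 sp, C7 sp3, C8 sp2, C9 sp2

C1 — 2 σ bonds, plus two π bonds. Steric number 2, so sp.
C2 has 2 σ bonds, plus two π bonds: steric number 2 → sp.
C3: 3 σ bonds, plus one π bond; 3 regions of electron density → sp2.
C4 is sp2: 3 σ bonds, plus one π bond, 3 electron-density regions.
C5: 2 σ bonds, plus two π bonds — 2 electron domains, sp.
C6 — 2 σ bonds, plus two π bonds. Steric number 2, so sp.
C7: 4 σ bonds — 4 electron domains, sp3.
C8: 3 σ bonds, plus one π bond; 3 regions of electron density → sp2.
C9 is sp2: 3 σ bonds, plus one π bond, 3 electron-density regions.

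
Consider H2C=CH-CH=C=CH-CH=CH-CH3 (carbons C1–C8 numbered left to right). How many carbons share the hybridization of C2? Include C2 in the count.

C2 is sp2 (one π bond).
C1: sp2 ✓
C2: sp2 ✓
C3: sp2 ✓
C4: sp
C5: sp2 ✓
C6: sp2 ✓
C7: sp2 ✓
C8: sp3
6 carbons are sp2.

6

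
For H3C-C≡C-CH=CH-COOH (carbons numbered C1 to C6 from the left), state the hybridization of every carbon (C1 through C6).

C1 (4 σ bonds) has steric number 4: sp3.
C2: 2 σ bonds, plus two π bonds; 2 regions of electron density → sp.
C3 (2 σ bonds, plus two π bonds) has steric number 2: sp.
C4 has 3 σ bonds, plus one π bond: steric number 3 → sp2.
C5: 3 σ bonds, plus one π bond; 3 regions of electron density → sp2.
C6: 3 σ bonds, plus one π bond — 3 electron domains, sp2.

C1 sp3, C2 sp, C3 sp, C4 sp2, C5 sp2, C6 sp2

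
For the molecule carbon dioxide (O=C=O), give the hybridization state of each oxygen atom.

One σ bond + two lone pairs = steric number 3 → sp2.

sp²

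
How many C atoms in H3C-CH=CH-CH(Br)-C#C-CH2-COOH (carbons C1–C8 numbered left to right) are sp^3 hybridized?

C1: sp3 ✓
C2: sp2
C3: sp2
C4: sp3 ✓
C5: sp
C6: sp
C7: sp3 ✓
C8: sp2
C1, C4, C7 → 3 sp3 carbons.

3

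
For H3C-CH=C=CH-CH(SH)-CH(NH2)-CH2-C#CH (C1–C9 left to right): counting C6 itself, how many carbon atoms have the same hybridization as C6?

4

C6 is sp3 (only σ bonds).
C1: sp3 ✓
C2: sp2
C3: sp
C4: sp2
C5: sp3 ✓
C6: sp3 ✓
C7: sp3 ✓
C8: sp
C9: sp
4 carbons are sp3.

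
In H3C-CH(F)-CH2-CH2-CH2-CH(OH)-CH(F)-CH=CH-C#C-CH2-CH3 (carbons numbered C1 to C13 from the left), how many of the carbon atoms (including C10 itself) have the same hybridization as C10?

2

C10 is sp (two π bonds).
C1: sp3
C2: sp3
C3: sp3
C4: sp3
C5: sp3
C6: sp3
C7: sp3
C8: sp2
C9: sp2
C10: sp ✓
C11: sp ✓
C12: sp3
C13: sp3
2 carbons are sp.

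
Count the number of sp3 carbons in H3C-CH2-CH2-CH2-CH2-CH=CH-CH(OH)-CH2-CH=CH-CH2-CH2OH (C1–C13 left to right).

9

C1: sp3 ✓
C2: sp3 ✓
C3: sp3 ✓
C4: sp3 ✓
C5: sp3 ✓
C6: sp2
C7: sp2
C8: sp3 ✓
C9: sp3 ✓
C10: sp2
C11: sp2
C12: sp3 ✓
C13: sp3 ✓
C1, C2, C3, C4, C5, C8, C9, C12, C13 → 9 sp3 carbons.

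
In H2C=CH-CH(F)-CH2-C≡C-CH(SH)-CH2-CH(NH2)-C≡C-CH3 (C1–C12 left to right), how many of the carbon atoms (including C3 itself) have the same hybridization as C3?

C3 is sp3 (only σ bonds).
C1: sp2
C2: sp2
C3: sp3 ✓
C4: sp3 ✓
C5: sp
C6: sp
C7: sp3 ✓
C8: sp3 ✓
C9: sp3 ✓
C10: sp
C11: sp
C12: sp3 ✓
6 carbons are sp3.

6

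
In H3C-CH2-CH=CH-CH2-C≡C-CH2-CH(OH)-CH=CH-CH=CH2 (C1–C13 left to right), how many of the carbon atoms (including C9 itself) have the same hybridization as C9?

5

C9 is sp3 (only σ bonds).
C1: sp3 ✓
C2: sp3 ✓
C3: sp2
C4: sp2
C5: sp3 ✓
C6: sp
C7: sp
C8: sp3 ✓
C9: sp3 ✓
C10: sp2
C11: sp2
C12: sp2
C13: sp2
5 carbons are sp3.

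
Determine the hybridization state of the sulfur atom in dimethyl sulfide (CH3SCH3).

The sulfur atom is sp3: 2 σ bonds and 2 lone pairs, 4 electron-density regions.

sp^3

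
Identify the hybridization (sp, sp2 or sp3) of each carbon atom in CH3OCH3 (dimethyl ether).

Each carbon atom: 4 σ bonds; 4 regions of electron density → sp3.

sp³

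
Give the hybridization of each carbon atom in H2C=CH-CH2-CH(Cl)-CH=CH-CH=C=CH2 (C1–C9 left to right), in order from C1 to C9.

C1 sp2, C2 sp2, C3 sp3, C4 sp3, C5 sp2, C6 sp2, C7 sp2, C8 sp, C9 sp2

C1: 3 σ bonds, plus one π bond — 3 electron domains, sp2.
C2: 3 σ bonds, plus one π bond; 3 regions of electron density → sp2.
C3 has 4 σ bonds: steric number 4 → sp3.
C4 is sp3: 4 σ bonds, 4 electron-density regions.
C5 is sp2: 3 σ bonds, plus one π bond, 3 electron-density regions.
C6 — 3 σ bonds, plus one π bond. Steric number 3, so sp2.
C7 (3 σ bonds, plus one π bond) has steric number 3: sp2.
C8: 2 σ bonds, plus two π bonds — 2 electron domains, sp.
C9 is sp2: 3 σ bonds, plus one π bond, 3 electron-density regions.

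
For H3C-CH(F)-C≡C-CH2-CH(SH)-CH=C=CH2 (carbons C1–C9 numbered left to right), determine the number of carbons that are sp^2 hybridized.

2

C1: sp3
C2: sp3
C3: sp
C4: sp
C5: sp3
C6: sp3
C7: sp2 ✓
C8: sp
C9: sp2 ✓
C7, C9 → 2 sp2 carbons.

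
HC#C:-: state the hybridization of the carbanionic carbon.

One σ bond + one lone pair = steric number 2 → sp.

sp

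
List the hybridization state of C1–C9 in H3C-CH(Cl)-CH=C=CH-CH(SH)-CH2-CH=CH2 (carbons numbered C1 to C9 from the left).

C1 sp3, C2 sp3, C3 sp2, C4 sp, C5 sp2, C6 sp3, C7 sp3, C8 sp2, C9 sp2

C1 is sp3: 4 σ bonds, 4 electron-density regions.
C2 — 4 σ bonds. Steric number 4, so sp3.
C3: 3 σ bonds, plus one π bond — 3 electron domains, sp2.
C4 carries 2 σ bonds, plus two π bonds, giving a steric number of 2, so it is sp.
C5 — 3 σ bonds, plus one π bond. Steric number 3, so sp2.
C6 has 4 σ bonds: steric number 4 → sp3.
C7 — 4 σ bonds. Steric number 4, so sp3.
C8 has 3 σ bonds, plus one π bond: steric number 3 → sp2.
C9 (3 σ bonds, plus one π bond) has steric number 3: sp2.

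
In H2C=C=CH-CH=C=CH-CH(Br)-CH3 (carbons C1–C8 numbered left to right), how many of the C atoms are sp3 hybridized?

2

C1: sp2
C2: sp
C3: sp2
C4: sp2
C5: sp
C6: sp2
C7: sp3 ✓
C8: sp3 ✓
C7, C8 → 2 sp3 carbons.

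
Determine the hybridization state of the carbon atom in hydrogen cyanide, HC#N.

The carbon atom has 2 σ bonds, plus two π bonds: steric number 2 → sp.

sp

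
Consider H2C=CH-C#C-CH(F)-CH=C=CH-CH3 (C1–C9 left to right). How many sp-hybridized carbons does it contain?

C1: sp2
C2: sp2
C3: sp ✓
C4: sp ✓
C5: sp3
C6: sp2
C7: sp ✓
C8: sp2
C9: sp3
C3, C4, C7 → 3 sp carbons.

3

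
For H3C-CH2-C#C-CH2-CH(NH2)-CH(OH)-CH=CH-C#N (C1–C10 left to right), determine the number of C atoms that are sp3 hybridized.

5

C1: sp3 ✓
C2: sp3 ✓
C3: sp
C4: sp
C5: sp3 ✓
C6: sp3 ✓
C7: sp3 ✓
C8: sp2
C9: sp2
C10: sp
C1, C2, C5, C6, C7 → 5 sp3 carbons.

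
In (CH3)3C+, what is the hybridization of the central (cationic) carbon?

sp²

Three σ bonds and an empty p orbital; no lone pair → steric number 3 → sp2 and planar.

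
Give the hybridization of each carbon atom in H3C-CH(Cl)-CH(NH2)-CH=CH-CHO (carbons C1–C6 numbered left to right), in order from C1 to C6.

C1 (4 σ bonds) has steric number 4: sp3.
C2 is sp3: 4 σ bonds, 4 electron-density regions.
C3 — 4 σ bonds. Steric number 4, so sp3.
C4 — 3 σ bonds, plus one π bond. Steric number 3, so sp2.
C5 has 3 σ bonds, plus one π bond: steric number 3 → sp2.
C6: 3 σ bonds, plus one π bond — 3 electron domains, sp2.

C1 sp3, C2 sp3, C3 sp3, C4 sp2, C5 sp2, C6 sp2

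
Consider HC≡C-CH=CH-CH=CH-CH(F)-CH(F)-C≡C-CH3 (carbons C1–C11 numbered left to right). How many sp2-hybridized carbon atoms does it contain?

4

C1: sp
C2: sp
C3: sp2 ✓
C4: sp2 ✓
C5: sp2 ✓
C6: sp2 ✓
C7: sp3
C8: sp3
C9: sp
C10: sp
C11: sp3
C3, C4, C5, C6 → 4 sp2 carbons.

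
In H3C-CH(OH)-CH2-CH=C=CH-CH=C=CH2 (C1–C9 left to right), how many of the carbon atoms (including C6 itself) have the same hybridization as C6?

C6 is sp2 (one π bond).
C1: sp3
C2: sp3
C3: sp3
C4: sp2 ✓
C5: sp
C6: sp2 ✓
C7: sp2 ✓
C8: sp
C9: sp2 ✓
4 carbons are sp2.

4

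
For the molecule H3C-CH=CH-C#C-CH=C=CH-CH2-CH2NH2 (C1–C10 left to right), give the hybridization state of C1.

C1: 4 σ bonds; 4 regions of electron density → sp3.

sp³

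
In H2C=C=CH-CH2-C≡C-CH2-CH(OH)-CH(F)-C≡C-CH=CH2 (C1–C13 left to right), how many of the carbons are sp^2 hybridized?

C1: sp2 ✓
C2: sp
C3: sp2 ✓
C4: sp3
C5: sp
C6: sp
C7: sp3
C8: sp3
C9: sp3
C10: sp
C11: sp
C12: sp2 ✓
C13: sp2 ✓
C1, C3, C12, C13 → 4 sp2 carbons.

4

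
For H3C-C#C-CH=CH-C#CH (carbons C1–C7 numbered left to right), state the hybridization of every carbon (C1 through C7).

C1 — 4 σ bonds. Steric number 4, so sp3.
C2: 2 σ bonds, plus two π bonds — 2 electron domains, sp.
C3: 2 σ bonds, plus two π bonds; 2 regions of electron density → sp.
C4 is sp2: 3 σ bonds, plus one π bond, 3 electron-density regions.
C5 (3 σ bonds, plus one π bond) has steric number 3: sp2.
C6 carries 2 σ bonds, plus two π bonds, giving a steric number of 2, so it is sp.
C7 (2 σ bonds, plus two π bonds) has steric number 2: sp.

C1 sp3, C2 sp, C3 sp, C4 sp2, C5 sp2, C6 sp, C7 sp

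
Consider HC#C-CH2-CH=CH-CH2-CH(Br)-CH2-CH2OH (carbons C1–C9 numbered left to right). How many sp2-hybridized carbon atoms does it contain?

2

C1: sp
C2: sp
C3: sp3
C4: sp2 ✓
C5: sp2 ✓
C6: sp3
C7: sp3
C8: sp3
C9: sp3
C4, C5 → 2 sp2 carbons.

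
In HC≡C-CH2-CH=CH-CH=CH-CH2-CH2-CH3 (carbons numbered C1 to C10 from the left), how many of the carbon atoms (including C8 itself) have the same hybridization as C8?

C8 is sp3 (only σ bonds).
C1: sp
C2: sp
C3: sp3 ✓
C4: sp2
C5: sp2
C6: sp2
C7: sp2
C8: sp3 ✓
C9: sp3 ✓
C10: sp3 ✓
4 carbons are sp3.

4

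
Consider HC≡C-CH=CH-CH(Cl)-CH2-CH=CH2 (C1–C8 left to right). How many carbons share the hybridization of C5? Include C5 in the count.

2

C5 is sp3 (only σ bonds).
C1: sp
C2: sp
C3: sp2
C4: sp2
C5: sp3 ✓
C6: sp3 ✓
C7: sp2
C8: sp2
2 carbons are sp3.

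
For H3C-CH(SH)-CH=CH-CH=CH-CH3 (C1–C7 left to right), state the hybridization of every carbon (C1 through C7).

C1 sp3, C2 sp3, C3 sp2, C4 sp2, C5 sp2, C6 sp2, C7 sp3

C1 carries 4 σ bonds, giving a steric number of 4, so it is sp3.
C2: 4 σ bonds — 4 electron domains, sp3.
C3 carries 3 σ bonds, plus one π bond, giving a steric number of 3, so it is sp2.
C4 has 3 σ bonds, plus one π bond: steric number 3 → sp2.
C5 is sp2: 3 σ bonds, plus one π bond, 3 electron-density regions.
C6: 3 σ bonds, plus one π bond; 3 regions of electron density → sp2.
C7 is sp3: 4 σ bonds, 4 electron-density regions.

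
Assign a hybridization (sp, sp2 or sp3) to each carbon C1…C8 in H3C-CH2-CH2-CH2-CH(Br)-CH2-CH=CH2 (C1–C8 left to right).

C1 has 4 σ bonds: steric number 4 → sp3.
C2 has 4 σ bonds: steric number 4 → sp3.
C3 is sp3: 4 σ bonds, 4 electron-density regions.
C4 has 4 σ bonds: steric number 4 → sp3.
C5: 4 σ bonds; 4 regions of electron density → sp3.
C6 is sp3: 4 σ bonds, 4 electron-density regions.
C7: 3 σ bonds, plus one π bond; 3 regions of electron density → sp2.
C8 (3 σ bonds, plus one π bond) has steric number 3: sp2.

C1 sp3, C2 sp3, C3 sp3, C4 sp3, C5 sp3, C6 sp3, C7 sp2, C8 sp2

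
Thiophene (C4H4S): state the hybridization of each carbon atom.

sp2

Each carbon atom has 3 σ bonds, plus one π bond: steric number 3 → sp2.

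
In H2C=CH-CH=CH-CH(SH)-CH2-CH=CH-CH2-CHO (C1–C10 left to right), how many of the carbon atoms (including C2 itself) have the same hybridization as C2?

7

C2 is sp2 (one π bond).
C1: sp2 ✓
C2: sp2 ✓
C3: sp2 ✓
C4: sp2 ✓
C5: sp3
C6: sp3
C7: sp2 ✓
C8: sp2 ✓
C9: sp3
C10: sp2 ✓
7 carbons are sp2.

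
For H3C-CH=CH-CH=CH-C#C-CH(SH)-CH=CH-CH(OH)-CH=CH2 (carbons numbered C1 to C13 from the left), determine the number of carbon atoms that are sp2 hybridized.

C1: sp3
C2: sp2 ✓
C3: sp2 ✓
C4: sp2 ✓
C5: sp2 ✓
C6: sp
C7: sp
C8: sp3
C9: sp2 ✓
C10: sp2 ✓
C11: sp3
C12: sp2 ✓
C13: sp2 ✓
C2, C3, C4, C5, C9, C10, C12, C13 → 8 sp2 carbons.

8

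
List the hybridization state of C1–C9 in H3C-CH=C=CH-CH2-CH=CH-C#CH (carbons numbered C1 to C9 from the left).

C1 sp3, C2 sp2, C3 sp, C4 sp2, C5 sp3, C6 sp2, C7 sp2, C8 sp, C9 sp

C1 is sp3: 4 σ bonds, 4 electron-density regions.
C2 (3 σ bonds, plus one π bond) has steric number 3: sp2.
C3 (2 σ bonds, plus two π bonds) has steric number 2: sp.
C4: 3 σ bonds, plus one π bond — 3 electron domains, sp2.
C5 is sp3: 4 σ bonds, 4 electron-density regions.
C6 has 3 σ bonds, plus one π bond: steric number 3 → sp2.
C7 (3 σ bonds, plus one π bond) has steric number 3: sp2.
C8 has 2 σ bonds, plus two π bonds: steric number 2 → sp.
C9: 2 σ bonds, plus two π bonds; 2 regions of electron density → sp.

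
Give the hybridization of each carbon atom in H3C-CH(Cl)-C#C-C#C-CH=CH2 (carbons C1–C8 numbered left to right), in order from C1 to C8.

C1: 4 σ bonds — 4 electron domains, sp3.
C2 — 4 σ bonds. Steric number 4, so sp3.
C3: 2 σ bonds, plus two π bonds; 2 regions of electron density → sp.
C4 carries 2 σ bonds, plus two π bonds, giving a steric number of 2, so it is sp.
C5: 2 σ bonds, plus two π bonds — 2 electron domains, sp.
C6 has 2 σ bonds, plus two π bonds: steric number 2 → sp.
C7 — 3 σ bonds, plus one π bond. Steric number 3, so sp2.
C8 is sp2: 3 σ bonds, plus one π bond, 3 electron-density regions.

C1 sp3, C2 sp3, C3 sp, C4 sp, C5 sp, C6 sp, C7 sp2, C8 sp2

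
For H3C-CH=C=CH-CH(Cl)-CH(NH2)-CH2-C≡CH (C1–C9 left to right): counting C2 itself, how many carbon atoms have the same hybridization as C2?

C2 is sp2 (one π bond).
C1: sp3
C2: sp2 ✓
C3: sp
C4: sp2 ✓
C5: sp3
C6: sp3
C7: sp3
C8: sp
C9: sp
2 carbons are sp2.

2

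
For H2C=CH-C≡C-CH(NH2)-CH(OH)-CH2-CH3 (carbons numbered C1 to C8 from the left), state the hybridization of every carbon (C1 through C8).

C1 is sp2: 3 σ bonds, plus one π bond, 3 electron-density regions.
C2 has 3 σ bonds, plus one π bond: steric number 3 → sp2.
C3: 2 σ bonds, plus two π bonds — 2 electron domains, sp.
C4 has 2 σ bonds, plus two π bonds: steric number 2 → sp.
C5 — 4 σ bonds. Steric number 4, so sp3.
C6 carries 4 σ bonds, giving a steric number of 4, so it is sp3.
C7 — 4 σ bonds. Steric number 4, so sp3.
C8 carries 4 σ bonds, giving a steric number of 4, so it is sp3.

C1 sp2, C2 sp2, C3 sp, C4 sp, C5 sp3, C6 sp3, C7 sp3, C8 sp3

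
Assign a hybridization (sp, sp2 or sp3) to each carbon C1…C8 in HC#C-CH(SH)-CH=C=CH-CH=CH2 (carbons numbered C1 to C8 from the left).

C1 sp, C2 sp, C3 sp3, C4 sp2, C5 sp, C6 sp2, C7 sp2, C8 sp2

C1 has 2 σ bonds, plus two π bonds: steric number 2 → sp.
C2 — 2 σ bonds, plus two π bonds. Steric number 2, so sp.
C3 (4 σ bonds) has steric number 4: sp3.
C4 carries 3 σ bonds, plus one π bond, giving a steric number of 3, so it is sp2.
C5 has 2 σ bonds, plus two π bonds: steric number 2 → sp.
C6 has 3 σ bonds, plus one π bond: steric number 3 → sp2.
C7: 3 σ bonds, plus one π bond; 3 regions of electron density → sp2.
C8 carries 3 σ bonds, plus one π bond, giving a steric number of 3, so it is sp2.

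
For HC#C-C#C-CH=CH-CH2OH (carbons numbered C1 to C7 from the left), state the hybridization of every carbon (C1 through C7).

C1 — 2 σ bonds, plus two π bonds. Steric number 2, so sp.
C2 has 2 σ bonds, plus two π bonds: steric number 2 → sp.
C3 is sp: 2 σ bonds, plus two π bonds, 2 electron-density regions.
C4: 2 σ bonds, plus two π bonds — 2 electron domains, sp.
C5 — 3 σ bonds, plus one π bond. Steric number 3, so sp2.
C6 carries 3 σ bonds, plus one π bond, giving a steric number of 3, so it is sp2.
C7 (4 σ bonds) has steric number 4: sp3.

C1 sp, C2 sp, C3 sp, C4 sp, C5 sp2, C6 sp2, C7 sp3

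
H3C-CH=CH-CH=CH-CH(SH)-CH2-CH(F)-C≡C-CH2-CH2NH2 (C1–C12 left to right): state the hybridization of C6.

C6 has 4 σ bonds: steric number 4 → sp3.

sp3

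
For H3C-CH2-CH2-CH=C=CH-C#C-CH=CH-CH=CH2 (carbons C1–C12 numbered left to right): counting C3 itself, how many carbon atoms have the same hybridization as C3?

3

C3 is sp3 (only σ bonds).
C1: sp3 ✓
C2: sp3 ✓
C3: sp3 ✓
C4: sp2
C5: sp
C6: sp2
C7: sp
C8: sp
C9: sp2
C10: sp2
C11: sp2
C12: sp2
3 carbons are sp3.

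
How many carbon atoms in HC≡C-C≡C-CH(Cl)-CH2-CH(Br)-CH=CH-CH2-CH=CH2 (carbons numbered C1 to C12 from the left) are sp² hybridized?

C1: sp
C2: sp
C3: sp
C4: sp
C5: sp3
C6: sp3
C7: sp3
C8: sp2 ✓
C9: sp2 ✓
C10: sp3
C11: sp2 ✓
C12: sp2 ✓
C8, C9, C11, C12 → 4 sp2 carbons.

4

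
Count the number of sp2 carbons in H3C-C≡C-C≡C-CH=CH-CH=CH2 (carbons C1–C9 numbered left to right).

C1: sp3
C2: sp
C3: sp
C4: sp
C5: sp
C6: sp2 ✓
C7: sp2 ✓
C8: sp2 ✓
C9: sp2 ✓
C6, C7, C8, C9 → 4 sp2 carbons.

4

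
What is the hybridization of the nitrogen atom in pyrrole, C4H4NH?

sp^2

N has three σ bonds; its lone pair occupies the p orbital and is part of the aromatic π system, so N is sp2 (not the sp3 a naive steric count of 4 would give).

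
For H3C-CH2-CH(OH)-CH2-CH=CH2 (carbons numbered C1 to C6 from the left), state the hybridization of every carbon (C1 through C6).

C1 — 4 σ bonds. Steric number 4, so sp3.
C2 carries 4 σ bonds, giving a steric number of 4, so it is sp3.
C3 carries 4 σ bonds, giving a steric number of 4, so it is sp3.
C4: 4 σ bonds — 4 electron domains, sp3.
C5 has 3 σ bonds, plus one π bond: steric number 3 → sp2.
C6 is sp2: 3 σ bonds, plus one π bond, 3 electron-density regions.

C1 sp3, C2 sp3, C3 sp3, C4 sp3, C5 sp2, C6 sp2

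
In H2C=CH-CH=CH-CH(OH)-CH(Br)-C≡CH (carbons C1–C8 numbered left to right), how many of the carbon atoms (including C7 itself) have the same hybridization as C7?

C7 is sp (two π bonds).
C1: sp2
C2: sp2
C3: sp2
C4: sp2
C5: sp3
C6: sp3
C7: sp ✓
C8: sp ✓
2 carbons are sp.

2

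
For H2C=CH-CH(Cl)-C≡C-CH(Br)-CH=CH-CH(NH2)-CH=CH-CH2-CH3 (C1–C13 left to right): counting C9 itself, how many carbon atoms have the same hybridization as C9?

C9 is sp3 (only σ bonds).
C1: sp2
C2: sp2
C3: sp3 ✓
C4: sp
C5: sp
C6: sp3 ✓
C7: sp2
C8: sp2
C9: sp3 ✓
C10: sp2
C11: sp2
C12: sp3 ✓
C13: sp3 ✓
5 carbons are sp3.

5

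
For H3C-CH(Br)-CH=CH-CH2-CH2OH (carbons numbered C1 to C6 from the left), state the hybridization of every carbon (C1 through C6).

C1 sp3, C2 sp3, C3 sp2, C4 sp2, C5 sp3, C6 sp3

C1 carries 4 σ bonds, giving a steric number of 4, so it is sp3.
C2 is sp3: 4 σ bonds, 4 electron-density regions.
C3: 3 σ bonds, plus one π bond; 3 regions of electron density → sp2.
C4 has 3 σ bonds, plus one π bond: steric number 3 → sp2.
C5: 4 σ bonds — 4 electron domains, sp3.
C6 has 4 σ bonds: steric number 4 → sp3.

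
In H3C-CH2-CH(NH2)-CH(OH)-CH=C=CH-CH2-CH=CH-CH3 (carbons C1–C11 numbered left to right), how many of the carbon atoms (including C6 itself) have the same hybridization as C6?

C6 is sp (two π bonds).
C1: sp3
C2: sp3
C3: sp3
C4: sp3
C5: sp2
C6: sp ✓
C7: sp2
C8: sp3
C9: sp2
C10: sp2
C11: sp3
1 carbon is sp.

1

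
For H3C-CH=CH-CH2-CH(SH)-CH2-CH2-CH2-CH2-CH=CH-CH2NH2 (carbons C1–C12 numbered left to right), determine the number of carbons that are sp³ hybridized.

C1: sp3 ✓
C2: sp2
C3: sp2
C4: sp3 ✓
C5: sp3 ✓
C6: sp3 ✓
C7: sp3 ✓
C8: sp3 ✓
C9: sp3 ✓
C10: sp2
C11: sp2
C12: sp3 ✓
C1, C4, C5, C6, C7, C8, C9, C12 → 8 sp3 carbons.

8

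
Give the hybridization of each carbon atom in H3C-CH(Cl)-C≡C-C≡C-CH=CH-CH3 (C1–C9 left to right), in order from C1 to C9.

C1 has 4 σ bonds: steric number 4 → sp3.
C2 carries 4 σ bonds, giving a steric number of 4, so it is sp3.
C3: 2 σ bonds, plus two π bonds; 2 regions of electron density → sp.
C4: 2 σ bonds, plus two π bonds — 2 electron domains, sp.
C5: 2 σ bonds, plus two π bonds — 2 electron domains, sp.
C6: 2 σ bonds, plus two π bonds — 2 electron domains, sp.
C7: 3 σ bonds, plus one π bond; 3 regions of electron density → sp2.
C8 has 3 σ bonds, plus one π bond: steric number 3 → sp2.
C9 is sp3: 4 σ bonds, 4 electron-density regions.

C1 sp3, C2 sp3, C3 sp, C4 sp, C5 sp, C6 sp, C7 sp2, C8 sp2, C9 sp3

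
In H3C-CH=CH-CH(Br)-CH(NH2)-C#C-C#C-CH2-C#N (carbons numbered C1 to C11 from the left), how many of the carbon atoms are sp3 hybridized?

C1: sp3 ✓
C2: sp2
C3: sp2
C4: sp3 ✓
C5: sp3 ✓
C6: sp
C7: sp
C8: sp
C9: sp
C10: sp3 ✓
C11: sp
C1, C4, C5, C10 → 4 sp3 carbons.

4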